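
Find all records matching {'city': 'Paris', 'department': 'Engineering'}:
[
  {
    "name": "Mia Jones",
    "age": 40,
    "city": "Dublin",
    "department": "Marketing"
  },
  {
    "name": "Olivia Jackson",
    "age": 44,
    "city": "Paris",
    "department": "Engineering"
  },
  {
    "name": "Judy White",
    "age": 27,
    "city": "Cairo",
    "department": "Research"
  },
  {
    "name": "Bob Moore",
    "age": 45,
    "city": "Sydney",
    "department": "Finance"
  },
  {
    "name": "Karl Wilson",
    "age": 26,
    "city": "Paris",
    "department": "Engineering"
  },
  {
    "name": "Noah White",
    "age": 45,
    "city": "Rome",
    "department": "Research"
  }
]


Search criteria: {'city': 'Paris', 'department': 'Engineering'}

Checking 6 records:
  Mia Jones: {city: Dublin, department: Marketing}
  Olivia Jackson: {city: Paris, department: Engineering} <-- MATCH
  Judy White: {city: Cairo, department: Research}
  Bob Moore: {city: Sydney, department: Finance}
  Karl Wilson: {city: Paris, department: Engineering} <-- MATCH
  Noah White: {city: Rome, department: Research}

Matches: ["Olivia Jackson", "Karl Wilson"]

["Olivia Jackson", "Karl Wilson"]


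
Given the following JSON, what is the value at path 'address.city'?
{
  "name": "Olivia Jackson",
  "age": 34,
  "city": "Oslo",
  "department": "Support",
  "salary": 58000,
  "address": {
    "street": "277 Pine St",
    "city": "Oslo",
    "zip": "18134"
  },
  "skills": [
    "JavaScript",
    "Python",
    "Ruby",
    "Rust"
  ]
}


Query: address.city
Path: address -> city
Value: Oslo

Oslo


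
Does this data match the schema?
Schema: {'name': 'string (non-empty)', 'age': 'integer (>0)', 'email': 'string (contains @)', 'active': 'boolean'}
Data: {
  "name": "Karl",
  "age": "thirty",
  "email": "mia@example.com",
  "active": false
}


Validating each field against schema:
  name: OK (non-empty string)
  age: FAIL ("thirty" is not an integer)
  email: OK (string with @)
  active: OK (boolean)

Result: INVALID (1 error: age)

INVALID (1 error: age)


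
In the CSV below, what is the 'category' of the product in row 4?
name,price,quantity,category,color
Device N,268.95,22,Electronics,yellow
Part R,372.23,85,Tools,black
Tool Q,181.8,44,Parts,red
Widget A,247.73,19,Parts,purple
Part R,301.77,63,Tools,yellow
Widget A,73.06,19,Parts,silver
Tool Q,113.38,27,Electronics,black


Query: Row 4 ('Widget A'), column 'category'
Value: Parts

Parts


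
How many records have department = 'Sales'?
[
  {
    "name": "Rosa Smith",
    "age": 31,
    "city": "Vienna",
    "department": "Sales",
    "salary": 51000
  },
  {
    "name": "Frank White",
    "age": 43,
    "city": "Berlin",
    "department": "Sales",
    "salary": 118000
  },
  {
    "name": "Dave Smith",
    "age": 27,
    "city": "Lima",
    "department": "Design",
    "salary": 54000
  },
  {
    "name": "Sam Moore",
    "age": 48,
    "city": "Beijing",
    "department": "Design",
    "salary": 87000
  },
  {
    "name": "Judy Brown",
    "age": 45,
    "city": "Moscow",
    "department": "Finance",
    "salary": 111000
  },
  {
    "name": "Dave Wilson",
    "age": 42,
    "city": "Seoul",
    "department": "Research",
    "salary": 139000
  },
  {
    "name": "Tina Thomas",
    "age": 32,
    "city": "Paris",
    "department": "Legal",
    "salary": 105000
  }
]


Data: 7 records
Condition: department = 'Sales'

Checking each record:
  Rosa Smith: Sales MATCH
  Frank White: Sales MATCH
  Dave Smith: Design
  Sam Moore: Design
  Judy Brown: Finance
  Dave Wilson: Research
  Tina Thomas: Legal

Count: 2

2


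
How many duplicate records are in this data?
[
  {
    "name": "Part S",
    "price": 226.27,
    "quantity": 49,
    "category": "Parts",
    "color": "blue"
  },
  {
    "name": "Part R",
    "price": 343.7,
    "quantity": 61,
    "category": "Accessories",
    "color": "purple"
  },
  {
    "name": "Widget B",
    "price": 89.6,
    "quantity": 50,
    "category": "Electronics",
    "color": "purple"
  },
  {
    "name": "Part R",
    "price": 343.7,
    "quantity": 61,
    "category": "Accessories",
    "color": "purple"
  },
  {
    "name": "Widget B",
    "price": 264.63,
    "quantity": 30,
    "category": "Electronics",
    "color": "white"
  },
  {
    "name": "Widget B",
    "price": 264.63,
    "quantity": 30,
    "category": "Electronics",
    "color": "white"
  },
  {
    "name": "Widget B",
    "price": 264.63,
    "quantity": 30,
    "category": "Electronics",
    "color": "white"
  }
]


Checking 7 records for duplicates:

  Row 1: Part S ($226.27, qty 49)
  Row 2: Part R ($343.7, qty 61)
  Row 3: Widget B ($89.6, qty 50)
  Row 4: Part R ($343.7, qty 61) <-- DUPLICATE
  Row 5: Widget B ($264.63, qty 30)
  Row 6: Widget B ($264.63, qty 30) <-- DUPLICATE
  Row 7: Widget B ($264.63, qty 30) <-- DUPLICATE

Duplicates found: 3
Unique records: 4

3 duplicates, 4 unique


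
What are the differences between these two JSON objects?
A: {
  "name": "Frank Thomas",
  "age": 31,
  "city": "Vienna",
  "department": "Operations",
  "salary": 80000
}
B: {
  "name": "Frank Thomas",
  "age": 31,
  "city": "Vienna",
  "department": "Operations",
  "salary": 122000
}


Comparing each field (in key order):
  name: same
  age: same
  city: same
  department: same
  salary: DIFFERENT
Differences:
  salary: 80000 -> 122000

1 field(s) changed

1 change: salary


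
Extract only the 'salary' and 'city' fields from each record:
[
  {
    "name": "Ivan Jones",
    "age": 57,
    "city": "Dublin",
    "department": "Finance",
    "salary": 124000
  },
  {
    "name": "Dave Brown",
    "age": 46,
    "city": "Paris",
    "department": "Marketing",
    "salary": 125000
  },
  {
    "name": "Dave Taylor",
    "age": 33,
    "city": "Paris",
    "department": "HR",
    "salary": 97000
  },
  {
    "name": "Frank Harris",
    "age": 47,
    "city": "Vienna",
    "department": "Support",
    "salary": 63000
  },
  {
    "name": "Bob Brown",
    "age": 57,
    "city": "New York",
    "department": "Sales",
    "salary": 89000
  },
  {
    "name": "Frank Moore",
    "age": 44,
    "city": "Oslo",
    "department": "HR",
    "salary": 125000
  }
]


Original: 6 records with fields: name, age, city, department, salary
Keep: ['salary', 'city']
Drop: ['name', 'age', 'department']
Result: 6 records, 2 fields each

[
  {
    "salary": 124000,
    "city": "Dublin"
  },
  {
    "salary": 125000,
    "city": "Paris"
  },
  {
    "salary": 97000,
    "city": "Paris"
  },
  {
    "salary": 63000,
    "city": "Vienna"
  },
  {
    "salary": 89000,
    "city": "New York"
  },
  {
    "salary": 125000,
    "city": "Oslo"
  }
]


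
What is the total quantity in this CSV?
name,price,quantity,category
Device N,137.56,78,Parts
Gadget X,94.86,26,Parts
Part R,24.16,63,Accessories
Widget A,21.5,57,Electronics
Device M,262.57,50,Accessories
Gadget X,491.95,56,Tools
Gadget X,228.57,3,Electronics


Computing total quantity:
Values: [78, 26, 63, 57, 50, 56, 3]
Sum = 333

333


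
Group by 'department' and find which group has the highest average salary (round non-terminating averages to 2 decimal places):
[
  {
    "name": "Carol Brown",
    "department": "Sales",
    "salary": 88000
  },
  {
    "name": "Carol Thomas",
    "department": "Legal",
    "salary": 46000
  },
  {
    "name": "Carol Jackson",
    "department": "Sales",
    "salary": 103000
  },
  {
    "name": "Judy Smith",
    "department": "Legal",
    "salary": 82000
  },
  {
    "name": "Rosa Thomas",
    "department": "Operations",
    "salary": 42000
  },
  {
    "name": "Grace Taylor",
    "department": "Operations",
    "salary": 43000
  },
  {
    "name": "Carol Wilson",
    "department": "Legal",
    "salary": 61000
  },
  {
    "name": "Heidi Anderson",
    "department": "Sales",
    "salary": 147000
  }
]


Group by: department

Groups:
  Legal: 3 people, avg salary = 189000/3 = $63000
  Operations: 2 people, avg salary = 85000/2 = $42500
  Sales: 3 people, avg salary = 338000/3 ≈ $112666.67

Highest average salary: Sales (≈$112666.67)

Sales (≈$112666.67)


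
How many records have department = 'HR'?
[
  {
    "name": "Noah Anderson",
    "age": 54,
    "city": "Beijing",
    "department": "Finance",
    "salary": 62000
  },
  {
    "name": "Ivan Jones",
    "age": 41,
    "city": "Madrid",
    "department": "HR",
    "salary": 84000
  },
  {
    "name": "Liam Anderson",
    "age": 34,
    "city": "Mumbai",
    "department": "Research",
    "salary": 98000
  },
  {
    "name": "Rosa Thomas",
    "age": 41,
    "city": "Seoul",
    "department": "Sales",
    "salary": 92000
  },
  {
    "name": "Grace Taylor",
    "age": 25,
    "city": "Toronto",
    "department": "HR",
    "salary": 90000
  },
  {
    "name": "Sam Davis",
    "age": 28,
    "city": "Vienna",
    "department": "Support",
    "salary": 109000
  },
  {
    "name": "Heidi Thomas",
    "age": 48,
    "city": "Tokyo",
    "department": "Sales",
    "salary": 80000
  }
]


Data: 7 records
Condition: department = 'HR'

Checking each record:
  Noah Anderson: Finance
  Ivan Jones: HR MATCH
  Liam Anderson: Research
  Rosa Thomas: Sales
  Grace Taylor: HR MATCH
  Sam Davis: Support
  Heidi Thomas: Sales

Count: 2

2


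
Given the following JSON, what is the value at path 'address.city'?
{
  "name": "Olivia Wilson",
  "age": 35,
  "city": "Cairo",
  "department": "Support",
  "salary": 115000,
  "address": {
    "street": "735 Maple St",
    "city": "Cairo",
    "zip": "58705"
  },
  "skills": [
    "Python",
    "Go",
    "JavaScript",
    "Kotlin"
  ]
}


Query: address.city
Path: address -> city
Value: Cairo

Cairo


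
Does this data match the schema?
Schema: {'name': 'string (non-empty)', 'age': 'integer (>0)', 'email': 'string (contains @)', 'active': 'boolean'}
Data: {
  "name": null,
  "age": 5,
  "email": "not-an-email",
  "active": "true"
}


Validating each field against schema:
  name: FAIL (null is not a string)
  age: OK (positive integer)
  email: FAIL ("not-an-email" does not contain @)
  active: FAIL ("true" is not a boolean)

Result: INVALID (3 errors: name, email, active)

INVALID (3 errors: name, email, active)


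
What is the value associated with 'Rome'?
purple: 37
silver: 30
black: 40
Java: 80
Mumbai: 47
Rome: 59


Looking up key 'Rome'
Value: 59

59


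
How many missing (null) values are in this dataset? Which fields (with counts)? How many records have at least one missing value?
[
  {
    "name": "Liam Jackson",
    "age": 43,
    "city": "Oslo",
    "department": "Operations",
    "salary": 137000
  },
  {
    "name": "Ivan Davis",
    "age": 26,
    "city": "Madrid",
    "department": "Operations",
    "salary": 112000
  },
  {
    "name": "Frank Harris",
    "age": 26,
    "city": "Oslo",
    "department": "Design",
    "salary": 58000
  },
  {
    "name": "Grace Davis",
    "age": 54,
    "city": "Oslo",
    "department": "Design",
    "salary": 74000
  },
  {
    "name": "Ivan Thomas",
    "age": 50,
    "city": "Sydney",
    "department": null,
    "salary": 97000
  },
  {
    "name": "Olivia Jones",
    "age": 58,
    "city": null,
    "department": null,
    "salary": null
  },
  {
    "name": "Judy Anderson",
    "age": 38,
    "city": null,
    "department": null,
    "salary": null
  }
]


Checking for missing (null) values in 7 records:

  Liam Jackson: complete
  Ivan Davis: complete
  Frank Harris: complete
  Grace Davis: complete
  Ivan Thomas: department
  Olivia Jones: city, department, salary
  Judy Anderson: city, department, salary

Per field:
  name: 0 missing
  age: 0 missing
  city: 2 missing
  department: 3 missing
  salary: 2 missing

Total missing values: 7
Records with any missing: 3

7 missing values (city: 2, department: 3, salary: 2); 3 incomplete records


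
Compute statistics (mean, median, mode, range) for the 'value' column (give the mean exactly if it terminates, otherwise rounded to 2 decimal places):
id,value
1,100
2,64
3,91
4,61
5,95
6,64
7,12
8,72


Data: [100, 64, 91, 61, 95, 64, 12, 72]
Count: 8
Sum: 559
Mean: 559/8 = 69.875
Sorted: [12, 61, 64, 64, 72, 91, 95, 100]
Median: 68.0
Mode: 64 (2 times)
Range: 100 - 12 = 88
Min: 12, Max: 100

mean=69.875, median=68.0, mode=64, range=88


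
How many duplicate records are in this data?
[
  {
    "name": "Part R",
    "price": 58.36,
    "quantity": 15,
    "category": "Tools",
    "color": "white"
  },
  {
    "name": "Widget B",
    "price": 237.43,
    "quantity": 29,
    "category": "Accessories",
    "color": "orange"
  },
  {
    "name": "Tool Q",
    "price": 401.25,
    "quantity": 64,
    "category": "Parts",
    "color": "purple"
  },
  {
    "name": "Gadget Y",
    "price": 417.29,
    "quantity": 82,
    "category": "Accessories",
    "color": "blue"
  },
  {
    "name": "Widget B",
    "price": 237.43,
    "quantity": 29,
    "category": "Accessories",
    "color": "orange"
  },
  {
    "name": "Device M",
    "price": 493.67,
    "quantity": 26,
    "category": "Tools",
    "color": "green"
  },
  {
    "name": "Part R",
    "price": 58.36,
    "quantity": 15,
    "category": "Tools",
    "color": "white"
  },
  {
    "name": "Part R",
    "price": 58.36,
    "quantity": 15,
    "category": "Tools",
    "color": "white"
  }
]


Checking 8 records for duplicates:

  Row 1: Part R ($58.36, qty 15)
  Row 2: Widget B ($237.43, qty 29)
  Row 3: Tool Q ($401.25, qty 64)
  Row 4: Gadget Y ($417.29, qty 82)
  Row 5: Widget B ($237.43, qty 29) <-- DUPLICATE
  Row 6: Device M ($493.67, qty 26)
  Row 7: Part R ($58.36, qty 15) <-- DUPLICATE
  Row 8: Part R ($58.36, qty 15) <-- DUPLICATE

Duplicates found: 3
Unique records: 5

3 duplicates, 5 unique


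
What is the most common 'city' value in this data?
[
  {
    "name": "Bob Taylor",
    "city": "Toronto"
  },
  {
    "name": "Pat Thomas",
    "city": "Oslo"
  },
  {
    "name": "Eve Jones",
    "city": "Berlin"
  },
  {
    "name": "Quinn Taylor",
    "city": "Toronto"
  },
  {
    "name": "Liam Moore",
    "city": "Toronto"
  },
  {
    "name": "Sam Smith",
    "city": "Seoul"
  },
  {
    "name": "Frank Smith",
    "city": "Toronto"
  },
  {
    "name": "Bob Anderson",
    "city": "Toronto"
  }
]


Counting 'city' values across 8 records:

  Toronto: 5 #####
  Oslo: 1 #
  Berlin: 1 #
  Seoul: 1 #

Most common: Toronto (5 times)

Toronto (5 times)


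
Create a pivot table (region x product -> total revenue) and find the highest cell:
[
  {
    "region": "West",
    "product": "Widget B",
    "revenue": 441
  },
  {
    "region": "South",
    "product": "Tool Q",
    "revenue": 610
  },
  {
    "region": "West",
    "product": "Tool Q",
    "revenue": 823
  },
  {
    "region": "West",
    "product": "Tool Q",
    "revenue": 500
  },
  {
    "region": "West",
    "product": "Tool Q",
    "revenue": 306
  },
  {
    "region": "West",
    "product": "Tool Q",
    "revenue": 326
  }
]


Pivot: region (rows) x product (columns) -> total revenue

     Tool Q        Widget B    
South          610             0  
West          1955           441  

Highest: West / Tool Q = $1955

West / Tool Q = $1955


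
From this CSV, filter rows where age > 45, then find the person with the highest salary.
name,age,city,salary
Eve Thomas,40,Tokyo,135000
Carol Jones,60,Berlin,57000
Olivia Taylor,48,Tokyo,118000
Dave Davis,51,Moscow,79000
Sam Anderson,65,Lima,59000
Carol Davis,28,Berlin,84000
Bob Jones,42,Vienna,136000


Filter: age > 45
Sort by: salary (descending)

Filtered records (4):
  Olivia Taylor, age 48, salary $118000
  Dave Davis, age 51, salary $79000
  Sam Anderson, age 65, salary $59000
  Carol Jones, age 60, salary $57000

Highest salary: Olivia Taylor ($118000)

Olivia Taylor


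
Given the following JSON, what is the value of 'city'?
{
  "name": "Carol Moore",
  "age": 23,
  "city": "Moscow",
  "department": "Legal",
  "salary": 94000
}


Looking up field 'city'
Value: Moscow

Moscow


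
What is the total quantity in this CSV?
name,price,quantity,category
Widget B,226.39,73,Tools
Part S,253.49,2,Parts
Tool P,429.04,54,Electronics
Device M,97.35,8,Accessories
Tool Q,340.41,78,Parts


Computing total quantity:
Values: [73, 2, 54, 8, 78]
Sum = 215

215


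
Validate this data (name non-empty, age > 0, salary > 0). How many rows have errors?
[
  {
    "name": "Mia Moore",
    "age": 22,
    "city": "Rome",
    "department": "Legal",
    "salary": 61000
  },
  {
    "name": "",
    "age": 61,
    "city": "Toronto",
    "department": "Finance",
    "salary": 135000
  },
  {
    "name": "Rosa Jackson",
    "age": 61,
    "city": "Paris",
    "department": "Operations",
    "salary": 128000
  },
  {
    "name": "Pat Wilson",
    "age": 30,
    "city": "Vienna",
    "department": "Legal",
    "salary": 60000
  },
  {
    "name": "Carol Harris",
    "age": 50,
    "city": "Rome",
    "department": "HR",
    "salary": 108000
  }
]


Validating 5 records:
Rules: name non-empty, age > 0, salary > 0

  Row 1 (Mia Moore): OK
  Row 2 (???): empty name
  Row 3 (Rosa Jackson): OK
  Row 4 (Pat Wilson): OK
  Row 5 (Carol Harris): OK

Total errors: 1

1 errors


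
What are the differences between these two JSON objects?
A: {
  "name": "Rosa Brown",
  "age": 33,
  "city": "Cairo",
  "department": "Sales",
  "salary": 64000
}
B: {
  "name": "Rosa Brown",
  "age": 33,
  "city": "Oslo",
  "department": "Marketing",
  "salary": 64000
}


Comparing each field (in key order):
  name: same
  age: same
  city: DIFFERENT
  department: DIFFERENT
  salary: same
Differences:
  city: Cairo -> Oslo
  department: Sales -> Marketing

2 field(s) changed

2 changes: city, department


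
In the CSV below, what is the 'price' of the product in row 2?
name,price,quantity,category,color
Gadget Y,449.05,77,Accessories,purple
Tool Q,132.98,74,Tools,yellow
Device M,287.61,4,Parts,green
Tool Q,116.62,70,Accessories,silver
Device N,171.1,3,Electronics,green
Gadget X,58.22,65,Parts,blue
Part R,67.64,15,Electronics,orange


Query: Row 2 ('Tool Q'), column 'price'
Value: 132.98

132.98


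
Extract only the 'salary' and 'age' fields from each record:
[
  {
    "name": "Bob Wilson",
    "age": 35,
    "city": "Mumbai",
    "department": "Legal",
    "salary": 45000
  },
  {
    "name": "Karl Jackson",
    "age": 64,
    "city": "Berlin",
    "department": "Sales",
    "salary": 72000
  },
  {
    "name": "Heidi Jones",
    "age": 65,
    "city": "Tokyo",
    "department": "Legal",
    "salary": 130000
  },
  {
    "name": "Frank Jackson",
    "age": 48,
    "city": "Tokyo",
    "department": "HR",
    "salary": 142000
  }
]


Original: 4 records with fields: name, age, city, department, salary
Keep: ['salary', 'age']
Drop: ['name', 'city', 'department']
Result: 4 records, 2 fields each

[
  {
    "salary": 45000,
    "age": 35
  },
  {
    "salary": 72000,
    "age": 64
  },
  {
    "salary": 130000,
    "age": 65
  },
  {
    "salary": 142000,
    "age": 48
  }
]


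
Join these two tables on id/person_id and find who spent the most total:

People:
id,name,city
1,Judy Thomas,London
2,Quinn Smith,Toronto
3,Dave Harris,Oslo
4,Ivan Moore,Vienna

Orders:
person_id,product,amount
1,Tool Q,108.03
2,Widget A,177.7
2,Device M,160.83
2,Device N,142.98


Join on: people.id = orders.person_id

Joined rows:
  Judy Thomas (London) bought Tool Q for $108.03
  Quinn Smith (Toronto) bought Widget A for $177.7
  Quinn Smith (Toronto) bought Device M for $160.83
  Quinn Smith (Toronto) bought Device N for $142.98

Total per person:
  Quinn Smith: $481.51
  Judy Thomas: $108.03

Top spender: Quinn Smith ($481.51)

Quinn Smith ($481.51)


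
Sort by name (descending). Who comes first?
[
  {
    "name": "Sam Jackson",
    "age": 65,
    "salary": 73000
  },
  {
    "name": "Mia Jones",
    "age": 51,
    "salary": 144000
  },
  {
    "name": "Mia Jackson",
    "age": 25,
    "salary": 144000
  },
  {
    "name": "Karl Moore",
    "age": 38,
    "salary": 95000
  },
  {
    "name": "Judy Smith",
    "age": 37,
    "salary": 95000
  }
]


Sort by: name (descending)

Sorted order:
  1. Sam Jackson (name = Sam Jackson)
  2. Mia Jones (name = Mia Jones)
  3. Mia Jackson (name = Mia Jackson)
  4. Karl Moore (name = Karl Moore)
  5. Judy Smith (name = Judy Smith)

First: Sam Jackson

Sam Jackson


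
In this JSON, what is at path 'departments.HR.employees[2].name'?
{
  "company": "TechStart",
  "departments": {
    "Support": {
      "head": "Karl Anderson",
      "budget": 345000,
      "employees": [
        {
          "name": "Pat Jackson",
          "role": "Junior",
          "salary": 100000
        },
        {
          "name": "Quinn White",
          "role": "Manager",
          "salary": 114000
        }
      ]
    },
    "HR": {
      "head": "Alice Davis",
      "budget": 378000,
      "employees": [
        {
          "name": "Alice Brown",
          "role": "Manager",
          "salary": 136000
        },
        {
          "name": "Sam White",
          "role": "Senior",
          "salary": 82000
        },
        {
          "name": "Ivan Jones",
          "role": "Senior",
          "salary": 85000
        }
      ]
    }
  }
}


Path: departments.HR.employees[2].name

Navigate:
  -> departments
  -> HR
  -> employees[2].name = 'Ivan Jones'

Ivan Jones


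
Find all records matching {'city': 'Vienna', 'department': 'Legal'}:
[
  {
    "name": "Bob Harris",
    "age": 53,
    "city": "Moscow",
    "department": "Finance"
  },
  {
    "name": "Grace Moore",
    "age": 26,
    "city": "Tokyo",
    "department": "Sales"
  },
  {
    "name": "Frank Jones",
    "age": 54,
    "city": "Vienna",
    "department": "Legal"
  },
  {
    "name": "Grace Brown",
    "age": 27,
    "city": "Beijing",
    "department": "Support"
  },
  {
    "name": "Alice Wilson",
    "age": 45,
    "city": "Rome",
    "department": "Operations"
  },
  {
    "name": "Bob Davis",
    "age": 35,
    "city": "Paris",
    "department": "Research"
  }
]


Search criteria: {'city': 'Vienna', 'department': 'Legal'}

Checking 6 records:
  Bob Harris: {city: Moscow, department: Finance}
  Grace Moore: {city: Tokyo, department: Sales}
  Frank Jones: {city: Vienna, department: Legal} <-- MATCH
  Grace Brown: {city: Beijing, department: Support}
  Alice Wilson: {city: Rome, department: Operations}
  Bob Davis: {city: Paris, department: Research}

Matches: ["Frank Jones"]

["Frank Jones"]


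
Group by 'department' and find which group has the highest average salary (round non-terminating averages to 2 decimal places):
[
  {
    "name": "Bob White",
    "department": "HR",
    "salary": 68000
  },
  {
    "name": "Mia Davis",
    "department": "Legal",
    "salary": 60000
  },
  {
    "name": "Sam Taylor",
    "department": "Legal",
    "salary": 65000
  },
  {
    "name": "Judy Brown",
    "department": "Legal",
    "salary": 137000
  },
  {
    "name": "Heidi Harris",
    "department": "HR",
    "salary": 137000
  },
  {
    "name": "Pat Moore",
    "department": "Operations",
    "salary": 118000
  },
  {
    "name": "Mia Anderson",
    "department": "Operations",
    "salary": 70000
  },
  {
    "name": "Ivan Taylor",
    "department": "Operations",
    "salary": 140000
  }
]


Group by: department

Groups:
  HR: 2 people, avg salary = 205000/2 = $102500
  Legal: 3 people, avg salary = 262000/3 ≈ $87333.33
  Operations: 3 people, avg salary = 328000/3 ≈ $109333.33

Highest average salary: Operations (≈$109333.33)

Operations (≈$109333.33)


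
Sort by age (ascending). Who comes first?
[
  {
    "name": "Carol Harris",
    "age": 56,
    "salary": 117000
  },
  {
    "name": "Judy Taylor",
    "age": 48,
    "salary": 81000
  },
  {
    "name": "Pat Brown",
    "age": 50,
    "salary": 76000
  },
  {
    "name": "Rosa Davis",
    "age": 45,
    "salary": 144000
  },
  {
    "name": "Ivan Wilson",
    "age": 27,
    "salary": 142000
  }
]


Sort by: age (ascending)

Sorted order:
  1. Ivan Wilson (age = 27)
  2. Rosa Davis (age = 45)
  3. Judy Taylor (age = 48)
  4. Pat Brown (age = 50)
  5. Carol Harris (age = 56)

First: Ivan Wilson

Ivan Wilson


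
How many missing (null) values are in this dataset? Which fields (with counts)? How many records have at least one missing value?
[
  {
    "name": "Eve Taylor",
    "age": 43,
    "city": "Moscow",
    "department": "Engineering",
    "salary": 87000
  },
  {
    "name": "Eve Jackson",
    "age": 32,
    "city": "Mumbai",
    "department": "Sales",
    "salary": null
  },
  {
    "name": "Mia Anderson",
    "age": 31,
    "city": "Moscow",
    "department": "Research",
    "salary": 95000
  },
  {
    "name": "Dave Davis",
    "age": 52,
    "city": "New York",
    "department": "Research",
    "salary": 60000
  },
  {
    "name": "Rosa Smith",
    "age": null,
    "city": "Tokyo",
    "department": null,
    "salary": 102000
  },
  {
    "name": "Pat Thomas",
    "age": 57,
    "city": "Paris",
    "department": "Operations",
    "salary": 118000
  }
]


Checking for missing (null) values in 6 records:

  Eve Taylor: complete
  Eve Jackson: salary
  Mia Anderson: complete
  Dave Davis: complete
  Rosa Smith: age, department
  Pat Thomas: complete

Per field:
  name: 0 missing
  age: 1 missing
  city: 0 missing
  department: 1 missing
  salary: 1 missing

Total missing values: 3
Records with any missing: 2

3 missing values (age: 1, department: 1, salary: 1); 2 incomplete records


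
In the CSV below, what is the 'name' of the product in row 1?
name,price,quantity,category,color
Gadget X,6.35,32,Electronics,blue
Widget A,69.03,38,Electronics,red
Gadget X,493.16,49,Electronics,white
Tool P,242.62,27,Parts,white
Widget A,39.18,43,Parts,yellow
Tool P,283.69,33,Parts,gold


Query: Row 1 ('Gadget X'), column 'name'
Value: Gadget X

Gadget X


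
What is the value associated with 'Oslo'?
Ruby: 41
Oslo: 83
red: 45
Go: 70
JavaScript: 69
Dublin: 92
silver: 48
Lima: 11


Looking up key 'Oslo'
Value: 83

83


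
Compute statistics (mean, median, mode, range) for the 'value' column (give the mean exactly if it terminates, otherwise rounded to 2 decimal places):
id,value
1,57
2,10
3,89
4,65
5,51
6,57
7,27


Data: [57, 10, 89, 65, 51, 57, 27]
Count: 7
Sum: 356
Mean: 356/7 ≈ 50.86 (rounded to 2 decimal places)
Sorted: [10, 27, 51, 57, 57, 65, 89]
Median: 57.0
Mode: 57 (2 times)
Range: 89 - 10 = 79
Min: 10, Max: 89

mean≈50.86, median=57.0, mode=57, range=79


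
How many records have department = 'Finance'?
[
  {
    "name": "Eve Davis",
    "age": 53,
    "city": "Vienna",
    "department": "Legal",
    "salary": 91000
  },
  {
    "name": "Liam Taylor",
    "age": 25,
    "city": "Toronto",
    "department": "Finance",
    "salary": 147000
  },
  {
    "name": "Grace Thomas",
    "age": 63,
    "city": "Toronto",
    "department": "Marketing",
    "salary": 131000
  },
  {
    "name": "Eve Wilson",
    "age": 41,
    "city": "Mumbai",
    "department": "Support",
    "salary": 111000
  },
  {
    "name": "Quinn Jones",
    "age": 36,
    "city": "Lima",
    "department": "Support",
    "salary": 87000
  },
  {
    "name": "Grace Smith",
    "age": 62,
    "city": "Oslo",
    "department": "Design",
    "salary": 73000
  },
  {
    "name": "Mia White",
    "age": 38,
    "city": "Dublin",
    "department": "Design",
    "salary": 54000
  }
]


Data: 7 records
Condition: department = 'Finance'

Checking each record:
  Eve Davis: Legal
  Liam Taylor: Finance MATCH
  Grace Thomas: Marketing
  Eve Wilson: Support
  Quinn Jones: Support
  Grace Smith: Design
  Mia White: Design

Count: 1

1


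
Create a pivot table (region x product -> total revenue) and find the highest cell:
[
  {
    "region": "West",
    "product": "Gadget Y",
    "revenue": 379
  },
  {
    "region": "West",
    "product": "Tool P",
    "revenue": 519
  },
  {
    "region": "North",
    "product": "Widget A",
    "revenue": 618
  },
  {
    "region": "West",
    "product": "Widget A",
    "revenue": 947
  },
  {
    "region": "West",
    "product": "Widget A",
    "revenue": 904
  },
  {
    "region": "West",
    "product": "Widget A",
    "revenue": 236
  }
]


Pivot: region (rows) x product (columns) -> total revenue

     Gadget Y      Tool P        Widget A    
North            0             0           618  
West           379           519          2087  

Highest: West / Widget A = $2087

West / Widget A = $2087


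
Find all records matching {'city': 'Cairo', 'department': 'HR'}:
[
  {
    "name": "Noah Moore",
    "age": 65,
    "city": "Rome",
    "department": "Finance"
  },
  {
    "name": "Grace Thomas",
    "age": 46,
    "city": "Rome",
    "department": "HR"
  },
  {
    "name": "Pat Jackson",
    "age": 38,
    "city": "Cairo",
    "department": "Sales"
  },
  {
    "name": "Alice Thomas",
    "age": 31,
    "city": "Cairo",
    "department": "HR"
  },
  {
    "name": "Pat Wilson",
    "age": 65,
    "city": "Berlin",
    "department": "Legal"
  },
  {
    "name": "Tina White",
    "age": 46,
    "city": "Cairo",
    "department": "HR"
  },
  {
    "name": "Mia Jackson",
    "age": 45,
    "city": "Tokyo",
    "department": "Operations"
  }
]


Search criteria: {'city': 'Cairo', 'department': 'HR'}

Checking 7 records:
  Noah Moore: {city: Rome, department: Finance}
  Grace Thomas: {city: Rome, department: HR}
  Pat Jackson: {city: Cairo, department: Sales}
  Alice Thomas: {city: Cairo, department: HR} <-- MATCH
  Pat Wilson: {city: Berlin, department: Legal}
  Tina White: {city: Cairo, department: HR} <-- MATCH
  Mia Jackson: {city: Tokyo, department: Operations}

Matches: ["Alice Thomas", "Tina White"]

["Alice Thomas", "Tina White"]


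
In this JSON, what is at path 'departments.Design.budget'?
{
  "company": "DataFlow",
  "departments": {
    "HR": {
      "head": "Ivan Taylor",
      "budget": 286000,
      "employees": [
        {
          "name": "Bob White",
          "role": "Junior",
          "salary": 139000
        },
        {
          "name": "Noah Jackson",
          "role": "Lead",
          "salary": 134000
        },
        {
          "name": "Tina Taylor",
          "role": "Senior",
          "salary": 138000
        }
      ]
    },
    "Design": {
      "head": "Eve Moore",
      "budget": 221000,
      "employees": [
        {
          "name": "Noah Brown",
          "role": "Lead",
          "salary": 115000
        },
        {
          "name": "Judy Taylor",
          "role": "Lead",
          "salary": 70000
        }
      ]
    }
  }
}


Path: departments.Design.budget

Navigate:
  -> departments
  -> Design
  -> budget = 221000

221000


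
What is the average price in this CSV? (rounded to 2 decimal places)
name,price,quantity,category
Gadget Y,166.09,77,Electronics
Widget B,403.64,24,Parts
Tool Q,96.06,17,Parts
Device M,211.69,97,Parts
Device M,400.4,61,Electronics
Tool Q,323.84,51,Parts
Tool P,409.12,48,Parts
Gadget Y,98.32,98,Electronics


Computing average price:
Values: [166.09, 403.64, 96.06, 211.69, 400.4, 323.84, 409.12, 98.32]
Sum = 2109.16
Count = 8
Average = 2109.16/8 = 263.645 exactly -> 263.65 (rounded half-up to 2 decimal places)

263.65


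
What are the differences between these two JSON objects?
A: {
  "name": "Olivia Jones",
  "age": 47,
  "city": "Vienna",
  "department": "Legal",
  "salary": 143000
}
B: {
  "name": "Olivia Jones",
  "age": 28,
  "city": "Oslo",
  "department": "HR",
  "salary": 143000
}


Comparing each field (in key order):
  name: same
  age: DIFFERENT
  city: DIFFERENT
  department: DIFFERENT
  salary: same
Differences:
  age: 47 -> 28
  city: Vienna -> Oslo
  department: Legal -> HR

3 field(s) changed

3 changes: age, city, department


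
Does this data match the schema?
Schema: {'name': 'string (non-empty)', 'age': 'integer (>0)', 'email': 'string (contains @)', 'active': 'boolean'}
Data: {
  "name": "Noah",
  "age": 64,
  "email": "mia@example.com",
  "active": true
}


Validating each field against schema:
  name: OK (non-empty string)
  age: OK (positive integer)
  email: OK (string with @)
  active: OK (boolean)

Result: VALID

VALID


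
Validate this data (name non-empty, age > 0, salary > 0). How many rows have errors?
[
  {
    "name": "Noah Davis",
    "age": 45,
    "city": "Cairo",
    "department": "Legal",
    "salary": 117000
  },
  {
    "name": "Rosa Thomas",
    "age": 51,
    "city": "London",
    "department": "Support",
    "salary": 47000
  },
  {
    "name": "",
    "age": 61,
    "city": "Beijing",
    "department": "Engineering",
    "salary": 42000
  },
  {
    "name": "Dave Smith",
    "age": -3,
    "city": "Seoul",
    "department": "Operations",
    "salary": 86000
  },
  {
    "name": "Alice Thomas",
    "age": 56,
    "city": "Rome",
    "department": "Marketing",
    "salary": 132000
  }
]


Validating 5 records:
Rules: name non-empty, age > 0, salary > 0

  Row 1 (Noah Davis): OK
  Row 2 (Rosa Thomas): OK
  Row 3 (???): empty name
  Row 4 (Dave Smith): negative age: -3
  Row 5 (Alice Thomas): OK

Total errors: 2

2 errors


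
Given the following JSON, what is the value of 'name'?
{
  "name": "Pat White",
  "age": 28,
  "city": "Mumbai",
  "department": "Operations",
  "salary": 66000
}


Looking up field 'name'
Value: Pat White

Pat White


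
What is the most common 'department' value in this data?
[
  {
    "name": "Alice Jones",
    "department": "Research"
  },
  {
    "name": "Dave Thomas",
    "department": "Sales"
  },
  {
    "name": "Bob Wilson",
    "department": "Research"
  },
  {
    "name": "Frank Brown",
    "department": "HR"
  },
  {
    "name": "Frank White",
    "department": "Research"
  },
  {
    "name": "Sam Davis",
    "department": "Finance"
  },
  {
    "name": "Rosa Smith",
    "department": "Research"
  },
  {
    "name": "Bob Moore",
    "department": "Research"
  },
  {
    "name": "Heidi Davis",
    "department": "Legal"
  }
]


Counting 'department' values across 9 records:

  Research: 5 #####
  Sales: 1 #
  HR: 1 #
  Finance: 1 #
  Legal: 1 #

Most common: Research (5 times)

Research (5 times)


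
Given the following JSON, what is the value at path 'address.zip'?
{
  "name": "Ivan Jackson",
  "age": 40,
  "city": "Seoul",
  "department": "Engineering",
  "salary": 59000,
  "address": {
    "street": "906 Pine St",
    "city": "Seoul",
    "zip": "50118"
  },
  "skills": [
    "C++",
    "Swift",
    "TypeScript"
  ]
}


Query: address.zip
Path: address -> zip
Value: 50118

50118


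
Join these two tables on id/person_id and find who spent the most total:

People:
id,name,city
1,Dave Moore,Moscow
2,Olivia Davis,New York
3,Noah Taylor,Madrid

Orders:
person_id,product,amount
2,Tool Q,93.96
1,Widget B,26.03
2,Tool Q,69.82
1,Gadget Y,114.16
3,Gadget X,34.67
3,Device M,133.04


Join on: people.id = orders.person_id

Joined rows:
  Olivia Davis (New York) bought Tool Q for $93.96
  Dave Moore (Moscow) bought Widget B for $26.03
  Olivia Davis (New York) bought Tool Q for $69.82
  Dave Moore (Moscow) bought Gadget Y for $114.16
  Noah Taylor (Madrid) bought Gadget X for $34.67
  Noah Taylor (Madrid) bought Device M for $133.04

Total per person:
  Noah Taylor: $167.71
  Olivia Davis: $163.78
  Dave Moore: $140.19

Top spender: Noah Taylor ($167.71)

Noah Taylor ($167.71)


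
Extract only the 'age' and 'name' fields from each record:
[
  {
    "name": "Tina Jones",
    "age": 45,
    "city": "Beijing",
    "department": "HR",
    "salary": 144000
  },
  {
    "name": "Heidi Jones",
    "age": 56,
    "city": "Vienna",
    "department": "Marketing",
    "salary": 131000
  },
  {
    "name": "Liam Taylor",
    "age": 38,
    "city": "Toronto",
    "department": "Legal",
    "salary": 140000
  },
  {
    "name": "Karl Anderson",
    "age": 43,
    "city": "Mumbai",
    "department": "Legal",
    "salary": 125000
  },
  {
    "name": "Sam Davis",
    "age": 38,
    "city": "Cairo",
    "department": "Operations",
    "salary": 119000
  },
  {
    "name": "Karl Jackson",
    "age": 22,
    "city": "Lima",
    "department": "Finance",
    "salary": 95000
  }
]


Original: 6 records with fields: name, age, city, department, salary
Keep: ['age', 'name']
Drop: ['city', 'department', 'salary']
Result: 6 records, 2 fields each

[
  {
    "age": 45,
    "name": "Tina Jones"
  },
  {
    "age": 56,
    "name": "Heidi Jones"
  },
  {
    "age": 38,
    "name": "Liam Taylor"
  },
  {
    "age": 43,
    "name": "Karl Anderson"
  },
  {
    "age": 38,
    "name": "Sam Davis"
  },
  {
    "age": 22,
    "name": "Karl Jackson"
  }
]


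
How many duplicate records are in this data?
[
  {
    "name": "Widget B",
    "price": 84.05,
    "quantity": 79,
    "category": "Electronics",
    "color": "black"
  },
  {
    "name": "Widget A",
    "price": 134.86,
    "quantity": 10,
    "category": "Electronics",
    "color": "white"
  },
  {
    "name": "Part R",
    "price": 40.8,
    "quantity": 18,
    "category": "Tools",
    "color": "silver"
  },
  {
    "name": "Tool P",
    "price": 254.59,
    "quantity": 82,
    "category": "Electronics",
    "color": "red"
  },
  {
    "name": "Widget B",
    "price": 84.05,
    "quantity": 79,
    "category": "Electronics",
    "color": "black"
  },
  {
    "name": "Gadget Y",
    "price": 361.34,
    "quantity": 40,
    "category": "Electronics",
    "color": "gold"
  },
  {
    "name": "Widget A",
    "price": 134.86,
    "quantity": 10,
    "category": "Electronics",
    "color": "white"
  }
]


Checking 7 records for duplicates:

  Row 1: Widget B ($84.05, qty 79)
  Row 2: Widget A ($134.86, qty 10)
  Row 3: Part R ($40.8, qty 18)
  Row 4: Tool P ($254.59, qty 82)
  Row 5: Widget B ($84.05, qty 79) <-- DUPLICATE
  Row 6: Gadget Y ($361.34, qty 40)
  Row 7: Widget A ($134.86, qty 10) <-- DUPLICATE

Duplicates found: 2
Unique records: 5

2 duplicates, 5 unique


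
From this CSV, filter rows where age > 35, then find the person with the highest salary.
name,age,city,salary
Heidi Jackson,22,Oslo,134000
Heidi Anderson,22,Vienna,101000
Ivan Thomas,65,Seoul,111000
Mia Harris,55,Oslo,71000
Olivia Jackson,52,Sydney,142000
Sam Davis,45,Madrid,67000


Filter: age > 35
Sort by: salary (descending)

Filtered records (4):
  Olivia Jackson, age 52, salary $142000
  Ivan Thomas, age 65, salary $111000
  Mia Harris, age 55, salary $71000
  Sam Davis, age 45, salary $67000

Highest salary: Olivia Jackson ($142000)

Olivia Jackson


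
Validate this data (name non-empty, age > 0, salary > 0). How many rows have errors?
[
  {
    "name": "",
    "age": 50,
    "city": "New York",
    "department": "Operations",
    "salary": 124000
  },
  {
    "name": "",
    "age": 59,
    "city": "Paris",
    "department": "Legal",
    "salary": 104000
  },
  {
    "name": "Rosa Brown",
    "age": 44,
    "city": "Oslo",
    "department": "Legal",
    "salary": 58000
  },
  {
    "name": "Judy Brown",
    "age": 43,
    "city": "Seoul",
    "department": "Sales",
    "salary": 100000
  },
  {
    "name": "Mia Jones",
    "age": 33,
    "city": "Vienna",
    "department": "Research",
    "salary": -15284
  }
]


Validating 5 records:
Rules: name non-empty, age > 0, salary > 0

  Row 1 (???): empty name
  Row 2 (???): empty name
  Row 3 (Rosa Brown): OK
  Row 4 (Judy Brown): OK
  Row 5 (Mia Jones): negative salary: -15284

Total errors: 3

3 errors


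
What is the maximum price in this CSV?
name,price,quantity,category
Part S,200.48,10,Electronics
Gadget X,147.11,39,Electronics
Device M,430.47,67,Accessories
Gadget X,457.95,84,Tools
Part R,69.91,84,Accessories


Computing maximum price:
Values: [200.48, 147.11, 430.47, 457.95, 69.91]
Max = 457.95

457.95


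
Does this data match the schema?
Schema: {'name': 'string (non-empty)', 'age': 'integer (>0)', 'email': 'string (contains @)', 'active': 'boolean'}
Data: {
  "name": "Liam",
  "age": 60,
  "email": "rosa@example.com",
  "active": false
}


Validating each field against schema:
  name: OK (non-empty string)
  age: OK (positive integer)
  email: OK (string with @)
  active: OK (boolean)

Result: VALID

VALID


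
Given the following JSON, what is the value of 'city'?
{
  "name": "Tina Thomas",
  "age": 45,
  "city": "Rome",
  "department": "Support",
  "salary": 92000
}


Looking up field 'city'
Value: Rome

Rome


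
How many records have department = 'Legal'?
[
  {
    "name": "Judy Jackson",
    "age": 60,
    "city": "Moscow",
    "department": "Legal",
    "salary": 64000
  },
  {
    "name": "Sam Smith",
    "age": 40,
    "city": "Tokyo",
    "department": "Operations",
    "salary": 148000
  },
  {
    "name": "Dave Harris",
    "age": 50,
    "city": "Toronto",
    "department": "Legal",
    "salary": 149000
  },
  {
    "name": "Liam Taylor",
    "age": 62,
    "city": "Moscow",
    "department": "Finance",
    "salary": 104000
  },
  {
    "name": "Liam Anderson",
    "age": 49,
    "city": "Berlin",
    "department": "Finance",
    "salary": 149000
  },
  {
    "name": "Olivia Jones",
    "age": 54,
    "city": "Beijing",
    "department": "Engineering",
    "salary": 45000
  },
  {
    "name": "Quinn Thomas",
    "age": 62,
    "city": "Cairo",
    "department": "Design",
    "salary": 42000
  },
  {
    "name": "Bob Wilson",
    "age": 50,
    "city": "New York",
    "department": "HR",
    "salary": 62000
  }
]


Data: 8 records
Condition: department = 'Legal'

Checking each record:
  Judy Jackson: Legal MATCH
  Sam Smith: Operations
  Dave Harris: Legal MATCH
  Liam Taylor: Finance
  Liam Anderson: Finance
  Olivia Jones: Engineering
  Quinn Thomas: Design
  Bob Wilson: HR

Count: 2

2
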